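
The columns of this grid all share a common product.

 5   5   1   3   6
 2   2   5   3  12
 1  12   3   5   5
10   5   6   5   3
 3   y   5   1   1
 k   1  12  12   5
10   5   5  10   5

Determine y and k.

y = 9, k = 9

Columns 4 and 5 each multiply to 27000, so every column has product 27000.
Column 2: 5×2×12×5×1×5 = 3000, so the missing entry is 27000 ÷ 3000 = 9.
Column 1: 5×2×1×10×3×10 = 3000, so the missing entry is 27000 ÷ 3000 = 9.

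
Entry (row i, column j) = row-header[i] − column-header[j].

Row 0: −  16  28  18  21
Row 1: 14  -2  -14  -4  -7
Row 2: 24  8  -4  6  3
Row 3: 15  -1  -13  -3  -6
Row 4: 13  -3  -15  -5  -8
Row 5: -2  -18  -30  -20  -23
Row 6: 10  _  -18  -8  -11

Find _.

-6

10 − 16 = -6.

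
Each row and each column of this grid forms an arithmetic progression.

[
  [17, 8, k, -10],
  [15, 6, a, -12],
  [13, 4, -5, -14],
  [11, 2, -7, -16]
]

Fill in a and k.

Along each row the entries change by -9 per step; down each column they change by -2.
Row 2: from 15 at column 1, stepping by -9 to column 3 gives -3.
Row 1: from 17 at column 1, stepping by -9 to column 3 gives -1.

a = -3, k = -1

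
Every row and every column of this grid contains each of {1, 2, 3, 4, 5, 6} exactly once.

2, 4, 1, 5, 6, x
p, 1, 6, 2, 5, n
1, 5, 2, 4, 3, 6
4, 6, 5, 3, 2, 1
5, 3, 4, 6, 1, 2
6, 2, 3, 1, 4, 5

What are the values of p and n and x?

p = 3, n = 4, x = 3

For row 2, column 1: column 1 already has {1, 2, 4, 5, 6}; that leaves 3.
For row 1, column 6: row 1 already has {1, 2, 4, 5, 6}; that leaves 3.
For row 2, column 6: row 2 already has {1, 2, 3, 5, 6}; that leaves 4.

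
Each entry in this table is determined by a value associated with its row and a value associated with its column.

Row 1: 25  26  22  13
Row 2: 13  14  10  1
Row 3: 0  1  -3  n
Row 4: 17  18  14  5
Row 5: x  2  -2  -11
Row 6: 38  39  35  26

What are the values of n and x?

The difference between any two rows is the same in every column — this is an addition table with the headers hidden.
Row 3 minus row 1 is -3 − 22 = -25, so its entry in column 4 is 13 + (-25) = -12.
Row 5 minus row 1 is -2 − 22 = -24, so its entry in column 1 is 25 + (-24) = 1.

n = -12, x = 1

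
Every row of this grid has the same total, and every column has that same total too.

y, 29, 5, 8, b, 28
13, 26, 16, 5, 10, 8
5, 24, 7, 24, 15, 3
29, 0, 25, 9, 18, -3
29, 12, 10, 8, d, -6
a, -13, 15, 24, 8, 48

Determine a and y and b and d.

a = -4, y = 6, b = 2, d = 25

Rows 2 and 3 both sum to 78, so that's the common total.
The known cells in row 5 total 53, leaving 78 − 53 = 25 for the blank.
The known cells in row 6 total 82, leaving 78 − 82 = -4 for the blank.
The known cells in column 5 total 76, leaving 78 − 76 = 2 for the blank.
The known cells in row 1 total 72, leaving 78 − 72 = 6 for the blank.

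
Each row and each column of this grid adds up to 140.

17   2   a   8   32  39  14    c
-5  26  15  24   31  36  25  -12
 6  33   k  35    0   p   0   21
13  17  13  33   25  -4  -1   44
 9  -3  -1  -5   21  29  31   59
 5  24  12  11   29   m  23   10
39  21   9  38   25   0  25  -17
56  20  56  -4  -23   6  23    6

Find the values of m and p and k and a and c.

m = 26, p = 8, k = 37, a = -1, c = 29

Column 8 has -12 + 21 + 44 + 59 + 10 − 17 + 6 = 111; the blank must be 140 − 111 = 29.
Row 6 has 5 + 24 + 12 + 11 + 29 + 23 + 10 = 114; the blank must be 140 − 114 = 26.
Row 1 has 17 + 2 + 8 + 32 + 39 + 14 + 29 = 141; the blank must be 140 − 141 = -1.
Column 3 has -1 + 15 + 13 − 1 + 12 + 9 + 56 = 103; the blank must be 140 − 103 = 37.
Row 3 has 6 + 33 + 37 + 35 + 0 + 0 + 21 = 132; the blank must be 140 − 132 = 8.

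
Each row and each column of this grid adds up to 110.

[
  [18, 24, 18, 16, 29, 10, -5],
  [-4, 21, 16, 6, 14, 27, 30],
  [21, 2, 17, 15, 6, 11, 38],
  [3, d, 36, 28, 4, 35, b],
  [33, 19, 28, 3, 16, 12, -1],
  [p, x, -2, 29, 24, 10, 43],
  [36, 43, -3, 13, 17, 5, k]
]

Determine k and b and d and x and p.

k = -1, b = 6, d = -2, x = 3, p = 3

Column 1: 18 − 4 + 21 + 3 + 33 + 36 = 107, so its missing entry is 110 − 107 = 3.
Row 6: 3 − 2 + 29 + 24 + 10 + 43 = 107, so its missing entry is 110 − 107 = 3.
Column 2: 24 + 21 + 2 + 19 + 3 + 43 = 112, so its missing entry is 110 − 112 = -2.
Row 4: 3 − 2 + 36 + 28 + 4 + 35 = 104, so its missing entry is 110 − 104 = 6.
Row 7: 36 + 43 − 3 + 13 + 17 + 5 = 111, so its missing entry is 110 − 111 = -1.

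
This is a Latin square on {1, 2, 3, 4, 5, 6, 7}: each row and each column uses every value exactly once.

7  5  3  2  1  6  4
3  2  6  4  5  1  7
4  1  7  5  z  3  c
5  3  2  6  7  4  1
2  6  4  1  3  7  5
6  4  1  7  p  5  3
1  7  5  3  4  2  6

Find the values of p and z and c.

At (row 6, col 5): row 6 already has {1, 3, 4, 5, 6, 7}, so the value is 2.
For row 3, column 7: column 7 already has {1, 3, 4, 5, 6, 7}; that leaves 2.
For row 3, column 5: row 3 already has {1, 2, 3, 4, 5, 7}; that leaves 6.

p = 2, z = 6, c = 2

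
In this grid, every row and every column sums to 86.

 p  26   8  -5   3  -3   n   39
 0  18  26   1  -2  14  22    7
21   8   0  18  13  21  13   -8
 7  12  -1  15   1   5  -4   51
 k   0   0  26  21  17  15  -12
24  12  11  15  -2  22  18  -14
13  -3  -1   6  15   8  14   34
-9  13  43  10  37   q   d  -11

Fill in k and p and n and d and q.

Row 5 has 0 + 0 + 26 + 21 + 17 + 15 − 12 = 67; the blank must be 86 − 67 = 19.
Column 1 has 0 + 21 + 7 + 19 + 24 + 13 − 9 = 75; the blank must be 86 − 75 = 11.
Row 1 has 11 + 26 + 8 − 5 + 3 − 3 + 39 = 79; the blank must be 86 − 79 = 7.
Column 7 has 7 + 22 + 13 − 4 + 15 + 18 + 14 = 85; the blank must be 86 − 85 = 1.
Row 8 has -9 + 13 + 43 + 10 + 37 + 1 − 11 = 84; the blank must be 86 − 84 = 2.

k = 19, p = 11, n = 7, d = 1, q = 2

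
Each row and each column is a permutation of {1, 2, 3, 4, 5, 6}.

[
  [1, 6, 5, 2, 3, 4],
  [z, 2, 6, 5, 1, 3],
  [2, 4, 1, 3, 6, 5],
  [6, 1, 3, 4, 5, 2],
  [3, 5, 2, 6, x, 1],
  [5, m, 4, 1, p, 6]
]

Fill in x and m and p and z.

x = 4, m = 3, p = 2, z = 4

At (row 2, col 1): row 2 already has {1, 2, 3, 5, 6}, so the value is 4.
Cell (6,2): column 2 already has {1, 2, 4, 5, 6} → 3.
Cell (6,5): row 6 already has {1, 3, 4, 5, 6} → 2.
Cell (5,5): row 5 already has {1, 2, 3, 5, 6} → 4.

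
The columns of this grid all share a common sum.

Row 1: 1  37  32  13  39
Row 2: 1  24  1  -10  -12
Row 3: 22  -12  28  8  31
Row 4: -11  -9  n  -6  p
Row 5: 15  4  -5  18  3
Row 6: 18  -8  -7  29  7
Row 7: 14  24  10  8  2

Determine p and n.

The complete columns each total 60.
Column 5 is missing 60 − 70 = -10 (since 39 − 12 + 31 + 3 + 7 + 2 = 70).
Column 3 is missing 60 − 59 = 1 (since 32 + 1 + 28 − 5 − 7 + 10 = 59).

p = -10, n = 1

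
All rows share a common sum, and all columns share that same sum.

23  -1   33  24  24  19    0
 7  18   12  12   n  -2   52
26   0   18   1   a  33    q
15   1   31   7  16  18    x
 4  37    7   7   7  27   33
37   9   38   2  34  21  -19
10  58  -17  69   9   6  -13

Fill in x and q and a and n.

Rows 1 and 5 both sum to 122, so that's the common total.
Row 2: 7 + 18 + 12 + 12 − 2 + 52 = 99, so its missing entry is 122 − 99 = 23.
Column 5: 24 + 23 + 16 + 7 + 34 + 9 = 113, so its missing entry is 122 − 113 = 9.
Row 3: 26 + 0 + 18 + 1 + 9 + 33 = 87, so its missing entry is 122 − 87 = 35.
Row 4: 15 + 1 + 31 + 7 + 16 + 18 = 88, so its missing entry is 122 − 88 = 34.

x = 34, q = 35, a = 9, n = 23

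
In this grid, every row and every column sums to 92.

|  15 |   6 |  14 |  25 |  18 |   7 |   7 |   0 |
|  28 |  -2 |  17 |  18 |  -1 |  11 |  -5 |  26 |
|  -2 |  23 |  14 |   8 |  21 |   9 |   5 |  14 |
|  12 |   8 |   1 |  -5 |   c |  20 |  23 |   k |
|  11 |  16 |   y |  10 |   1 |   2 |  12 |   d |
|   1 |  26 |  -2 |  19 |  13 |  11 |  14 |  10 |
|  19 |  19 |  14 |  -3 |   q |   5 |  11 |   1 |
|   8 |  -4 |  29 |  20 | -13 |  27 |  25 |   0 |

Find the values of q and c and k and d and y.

Row 7 has 19 + 19 + 14 − 3 + 5 + 11 + 1 = 66; the blank must be 92 − 66 = 26.
Column 5 has 18 − 1 + 21 + 1 + 13 + 26 − 13 = 65; the blank must be 92 − 65 = 27.
Row 4 has 12 + 8 + 1 − 5 + 27 + 20 + 23 = 86; the blank must be 92 − 86 = 6.
Column 3 has 14 + 17 + 14 + 1 − 2 + 14 + 29 = 87; the blank must be 92 − 87 = 5.
Row 5 has 11 + 16 + 5 + 10 + 1 + 2 + 12 = 57; the blank must be 92 − 57 = 35.

q = 26, c = 27, k = 6, d = 35, y = 5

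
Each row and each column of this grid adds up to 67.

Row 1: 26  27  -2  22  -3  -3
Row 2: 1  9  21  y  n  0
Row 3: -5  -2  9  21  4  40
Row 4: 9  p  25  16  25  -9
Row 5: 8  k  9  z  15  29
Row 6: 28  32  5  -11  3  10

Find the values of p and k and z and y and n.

Row 4: 9 + 25 + 16 + 25 − 9 = 66, so its missing entry is 67 − 66 = 1.
Column 2: 27 + 9 − 2 + 1 + 32 = 67, so its missing entry is 67 − 67 = 0.
Row 5: 8 + 0 + 9 + 15 + 29 = 61, so its missing entry is 67 − 61 = 6.
Column 5: -3 + 4 + 25 + 15 + 3 = 44, so its missing entry is 67 − 44 = 23.
Row 2: 1 + 9 + 21 + 23 + 0 = 54, so its missing entry is 67 − 54 = 13.

p = 1, k = 0, z = 6, y = 13, n = 23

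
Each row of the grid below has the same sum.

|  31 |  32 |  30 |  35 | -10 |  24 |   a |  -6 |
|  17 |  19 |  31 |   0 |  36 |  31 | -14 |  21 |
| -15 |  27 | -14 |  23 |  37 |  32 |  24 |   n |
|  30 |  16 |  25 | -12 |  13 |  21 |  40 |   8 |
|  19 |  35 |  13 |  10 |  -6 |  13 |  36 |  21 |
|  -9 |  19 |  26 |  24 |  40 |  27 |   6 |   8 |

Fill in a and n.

The complete rows each total 141.
Row 1 is missing 141 − 136 = 5 (since 31 + 32 + 30 + 35 − 10 + 24 − 6 = 136).
Row 3 is missing 141 − 114 = 27 (since -15 + 27 − 14 + 23 + 37 + 32 + 24 = 114).

a = 5, n = 27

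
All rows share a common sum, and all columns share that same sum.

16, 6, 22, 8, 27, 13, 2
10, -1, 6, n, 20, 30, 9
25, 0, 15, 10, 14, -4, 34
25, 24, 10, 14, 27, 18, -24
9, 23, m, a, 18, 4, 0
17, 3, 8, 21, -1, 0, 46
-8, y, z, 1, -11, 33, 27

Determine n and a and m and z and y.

Rows 1 and 3 both sum to 94, so that's the common total.
Column 2: 6 − 1 + 0 + 24 + 23 + 3 = 55, so its missing entry is 94 − 55 = 39.
Row 7: -8 + 39 + 1 − 11 + 33 + 27 = 81, so its missing entry is 94 − 81 = 13.
Column 3: 22 + 6 + 15 + 10 + 8 + 13 = 74, so its missing entry is 94 − 74 = 20.
Row 5: 9 + 23 + 20 + 18 + 4 + 0 = 74, so its missing entry is 94 − 74 = 20.
Row 2: 10 − 1 + 6 + 20 + 30 + 9 = 74, so its missing entry is 94 − 74 = 20.

n = 20, a = 20, m = 20, z = 13, y = 39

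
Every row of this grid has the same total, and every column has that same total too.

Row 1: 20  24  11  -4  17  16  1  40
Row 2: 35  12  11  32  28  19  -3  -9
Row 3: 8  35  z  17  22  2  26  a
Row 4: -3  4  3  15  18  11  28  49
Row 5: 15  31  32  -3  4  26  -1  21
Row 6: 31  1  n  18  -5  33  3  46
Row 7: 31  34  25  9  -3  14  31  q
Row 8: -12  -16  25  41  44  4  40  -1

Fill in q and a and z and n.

q = -16, a = -5, z = 20, n = -2

Rows 1 and 2 both sum to 125, so that's the common total.
The known cells in row 7 total 141, leaving 125 − 141 = -16 for the blank.
The known cells in row 6 total 127, leaving 125 − 127 = -2 for the blank.
The known cells in column 8 total 130, leaving 125 − 130 = -5 for the blank.
The known cells in row 3 total 105, leaving 125 − 105 = 20 for the blank.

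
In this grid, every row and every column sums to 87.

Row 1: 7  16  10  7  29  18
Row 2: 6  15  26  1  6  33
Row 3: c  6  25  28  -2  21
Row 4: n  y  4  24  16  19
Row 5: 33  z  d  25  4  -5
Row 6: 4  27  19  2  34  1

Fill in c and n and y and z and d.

c = 9, n = 28, y = -4, z = 27, d = 3

Row 3: 6 + 25 + 28 − 2 + 21 = 78, so its missing entry is 87 − 78 = 9.
Column 3: 10 + 26 + 25 + 4 + 19 = 84, so its missing entry is 87 − 84 = 3.
Column 1: 7 + 6 + 9 + 33 + 4 = 59, so its missing entry is 87 − 59 = 28.
Row 4: 28 + 4 + 24 + 16 + 19 = 91, so its missing entry is 87 − 91 = -4.
Row 5: 33 + 3 + 25 + 4 − 5 = 60, so its missing entry is 87 − 60 = 27.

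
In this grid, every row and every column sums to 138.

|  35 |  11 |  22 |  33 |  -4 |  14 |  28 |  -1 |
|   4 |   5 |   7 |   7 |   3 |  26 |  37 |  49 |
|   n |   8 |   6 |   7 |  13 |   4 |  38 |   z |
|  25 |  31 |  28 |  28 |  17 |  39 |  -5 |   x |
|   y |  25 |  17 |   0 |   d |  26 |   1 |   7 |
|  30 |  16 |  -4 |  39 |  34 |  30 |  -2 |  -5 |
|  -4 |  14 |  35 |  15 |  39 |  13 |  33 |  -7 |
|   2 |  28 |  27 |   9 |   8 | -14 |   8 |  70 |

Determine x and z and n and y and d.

Column 5: -4 + 3 + 13 + 17 + 34 + 39 + 8 = 110, so its missing entry is 138 − 110 = 28.
Row 5: 25 + 17 + 0 + 28 + 26 + 1 + 7 = 104, so its missing entry is 138 − 104 = 34.
Row 4: 25 + 31 + 28 + 28 + 17 + 39 − 5 = 163, so its missing entry is 138 − 163 = -25.
Column 8: -1 + 49 − 25 + 7 − 5 − 7 + 70 = 88, so its missing entry is 138 − 88 = 50.
Row 3: 8 + 6 + 7 + 13 + 4 + 38 + 50 = 126, so its missing entry is 138 − 126 = 12.

x = -25, z = 50, n = 12, y = 34, d = 28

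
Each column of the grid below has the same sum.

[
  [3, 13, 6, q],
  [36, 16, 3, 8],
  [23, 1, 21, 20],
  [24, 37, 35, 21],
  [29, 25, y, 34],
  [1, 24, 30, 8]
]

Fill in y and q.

Columns 1 and 2 both add up to 116, so every column sums to 116.
Column 3: 6 + 3 + 21 + 35 + 30 = 95, so the missing entry is 116 − 95 = 21.
Column 4: 8 + 20 + 21 + 34 + 8 = 91, so the missing entry is 116 − 91 = 25.

y = 21, q = 25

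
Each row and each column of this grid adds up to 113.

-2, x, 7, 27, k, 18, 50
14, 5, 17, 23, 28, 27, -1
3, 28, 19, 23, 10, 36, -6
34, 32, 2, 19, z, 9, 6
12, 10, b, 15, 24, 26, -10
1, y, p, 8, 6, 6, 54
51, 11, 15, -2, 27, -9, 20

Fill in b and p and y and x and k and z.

b = 36, p = 17, y = 21, x = 6, k = 7, z = 11

Row 4 has 34 + 32 + 2 + 19 + 9 + 6 = 102; the blank must be 113 − 102 = 11.
Column 5 has 28 + 10 + 11 + 24 + 6 + 27 = 106; the blank must be 113 − 106 = 7.
Row 1 has -2 + 7 + 27 + 7 + 18 + 50 = 107; the blank must be 113 − 107 = 6.
Column 2 has 6 + 5 + 28 + 32 + 10 + 11 = 92; the blank must be 113 − 92 = 21.
Row 5 has 12 + 10 + 15 + 24 + 26 − 10 = 77; the blank must be 113 − 77 = 36.
Row 6 has 1 + 21 + 8 + 6 + 6 + 54 = 96; the blank must be 113 − 96 = 17.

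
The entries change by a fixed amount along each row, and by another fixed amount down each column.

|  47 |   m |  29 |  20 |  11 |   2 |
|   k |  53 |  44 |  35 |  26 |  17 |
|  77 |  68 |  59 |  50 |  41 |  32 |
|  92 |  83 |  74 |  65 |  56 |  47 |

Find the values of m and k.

m = 38, k = 62

Along each row the entries change by -9 per step; down each column they change by 15.
Row 1: from 47 at column 1, stepping by -9 to column 2 gives 38.
Row 2: from 53 at column 2, stepping by -9 to column 1 gives 62.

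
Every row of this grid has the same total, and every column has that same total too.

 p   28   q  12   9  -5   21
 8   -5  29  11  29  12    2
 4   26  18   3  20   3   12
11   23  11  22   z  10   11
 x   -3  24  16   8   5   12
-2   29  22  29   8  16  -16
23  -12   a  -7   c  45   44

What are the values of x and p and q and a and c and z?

x = 24, p = 18, q = 3, a = -21, c = 14, z = -2

Rows 2 and 3 both sum to 86, so that's the common total.
Row 5: -3 + 24 + 16 + 8 + 5 + 12 = 62, so its missing entry is 86 − 62 = 24.
Row 4: 11 + 23 + 11 + 22 + 10 + 11 = 88, so its missing entry is 86 − 88 = -2.
Column 1: 8 + 4 + 11 + 24 − 2 + 23 = 68, so its missing entry is 86 − 68 = 18.
Column 5: 9 + 29 + 20 − 2 + 8 + 8 = 72, so its missing entry is 86 − 72 = 14.
Row 7: 23 − 12 − 7 + 14 + 45 + 44 = 107, so its missing entry is 86 − 107 = -21.
Row 1: 18 + 28 + 12 + 9 − 5 + 21 = 83, so its missing entry is 86 − 83 = 3.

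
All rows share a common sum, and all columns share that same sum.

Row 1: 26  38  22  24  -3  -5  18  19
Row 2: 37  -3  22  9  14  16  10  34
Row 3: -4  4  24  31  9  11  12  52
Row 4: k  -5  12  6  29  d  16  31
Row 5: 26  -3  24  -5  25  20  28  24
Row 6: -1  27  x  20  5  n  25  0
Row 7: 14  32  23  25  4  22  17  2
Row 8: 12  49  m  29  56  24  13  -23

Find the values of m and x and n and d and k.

m = -21, x = 33, n = 30, d = 21, k = 29

Rows 1 and 2 both sum to 139, so that's the common total.
The known cells in column 1 total 110, leaving 139 − 110 = 29 for the blank.
The known cells in row 8 total 160, leaving 139 − 160 = -21 for the blank.
The known cells in row 4 total 118, leaving 139 − 118 = 21 for the blank.
The known cells in column 6 total 109, leaving 139 − 109 = 30 for the blank.
The known cells in row 6 total 106, leaving 139 − 106 = 33 for the blank.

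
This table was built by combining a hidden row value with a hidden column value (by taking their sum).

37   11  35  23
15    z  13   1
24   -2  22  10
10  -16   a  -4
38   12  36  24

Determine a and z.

The difference between any two rows is the same in every column — this is an addition table with the headers hidden.
Row 4 minus row 1 is 10 − 37 = -27, so its entry in column 3 is 35 + (-27) = 8.
Row 2 minus row 1 is 15 − 37 = -22, so its entry in column 2 is 11 + (-22) = -11.

a = 8, z = -11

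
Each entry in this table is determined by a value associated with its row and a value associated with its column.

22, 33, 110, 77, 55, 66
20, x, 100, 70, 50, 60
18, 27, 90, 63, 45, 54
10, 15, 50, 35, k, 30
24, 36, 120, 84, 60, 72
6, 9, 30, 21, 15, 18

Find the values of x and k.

Each row is a constant multiple of every other row — this is a multiplication table with the headers hidden.
Row 2 is 60/66 = 10/11 times row 1, so its entry in column 2 is 33 × 10/11 = 30.
Row 4 is 30/66 = 5/11 times row 1, so its entry in column 5 is 55 × 5/11 = 25.

x = 30, k = 25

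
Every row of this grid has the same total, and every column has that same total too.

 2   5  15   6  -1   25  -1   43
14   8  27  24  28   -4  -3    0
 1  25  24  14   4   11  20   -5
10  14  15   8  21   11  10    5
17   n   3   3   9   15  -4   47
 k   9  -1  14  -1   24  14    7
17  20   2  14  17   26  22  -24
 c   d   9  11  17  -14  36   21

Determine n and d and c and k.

n = 4, d = 9, c = 5, k = 28

Rows 1 and 2 both sum to 94, so that's the common total.
Row 6: 9 − 1 + 14 − 1 + 24 + 14 + 7 = 66, so its missing entry is 94 − 66 = 28.
Column 1: 2 + 14 + 1 + 10 + 17 + 28 + 17 = 89, so its missing entry is 94 − 89 = 5.
Row 5: 17 + 3 + 3 + 9 + 15 − 4 + 47 = 90, so its missing entry is 94 − 90 = 4.
Row 8: 5 + 9 + 11 + 17 − 14 + 36 + 21 = 85, so its missing entry is 94 − 85 = 9.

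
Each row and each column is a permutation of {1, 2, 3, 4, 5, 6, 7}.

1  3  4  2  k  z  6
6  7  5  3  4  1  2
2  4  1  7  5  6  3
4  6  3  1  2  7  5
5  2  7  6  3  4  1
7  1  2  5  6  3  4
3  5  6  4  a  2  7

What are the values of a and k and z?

a = 1, k = 7, z = 5

Cell (7,5): row 7 already has {2, 3, 4, 5, 6, 7} → 1.
Cell (1,5): column 5 already has {1, 2, 3, 4, 5, 6} → 7.
At (row 1, col 6): row 1 already has {1, 2, 3, 4, 6, 7}, so the value is 5.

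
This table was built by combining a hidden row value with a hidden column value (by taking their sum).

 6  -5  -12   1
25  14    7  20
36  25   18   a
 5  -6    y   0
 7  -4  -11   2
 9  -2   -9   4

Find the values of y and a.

The difference between any two rows is the same in every column — this is an addition table with the headers hidden.
Row 4 minus row 1 is 5 − 6 = -1, so its entry in column 3 is -12 + (-1) = -13.
Row 3 minus row 1 is 36 − 6 = 30, so its entry in column 4 is 1 + 30 = 31.

y = -13, a = 31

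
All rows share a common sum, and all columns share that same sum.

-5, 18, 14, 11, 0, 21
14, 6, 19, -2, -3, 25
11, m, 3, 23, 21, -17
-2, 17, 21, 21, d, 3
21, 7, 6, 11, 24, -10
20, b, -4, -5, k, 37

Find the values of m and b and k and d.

Rows 1 and 2 both sum to 59, so that's the common total.
Row 3: 11 + 3 + 23 + 21 − 17 = 41, so its missing entry is 59 − 41 = 18.
Column 2: 18 + 6 + 18 + 17 + 7 = 66, so its missing entry is 59 − 66 = -7.
Row 6: 20 − 7 − 4 − 5 + 37 = 41, so its missing entry is 59 − 41 = 18.
Row 4: -2 + 17 + 21 + 21 + 3 = 60, so its missing entry is 59 − 60 = -1.

m = 18, b = -7, k = 18, d = -1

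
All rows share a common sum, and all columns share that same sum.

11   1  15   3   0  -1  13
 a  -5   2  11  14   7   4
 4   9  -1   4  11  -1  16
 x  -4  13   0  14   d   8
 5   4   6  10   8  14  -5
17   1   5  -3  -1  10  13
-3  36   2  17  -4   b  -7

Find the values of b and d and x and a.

b = 1, d = 12, x = -1, a = 9

Rows 1 and 3 both sum to 42, so that's the common total.
The known cells in row 2 total 33, leaving 42 − 33 = 9 for the blank.
The known cells in row 7 total 41, leaving 42 − 41 = 1 for the blank.
The known cells in column 6 total 30, leaving 42 − 30 = 12 for the blank.
The known cells in row 4 total 43, leaving 42 − 43 = -1 for the blank.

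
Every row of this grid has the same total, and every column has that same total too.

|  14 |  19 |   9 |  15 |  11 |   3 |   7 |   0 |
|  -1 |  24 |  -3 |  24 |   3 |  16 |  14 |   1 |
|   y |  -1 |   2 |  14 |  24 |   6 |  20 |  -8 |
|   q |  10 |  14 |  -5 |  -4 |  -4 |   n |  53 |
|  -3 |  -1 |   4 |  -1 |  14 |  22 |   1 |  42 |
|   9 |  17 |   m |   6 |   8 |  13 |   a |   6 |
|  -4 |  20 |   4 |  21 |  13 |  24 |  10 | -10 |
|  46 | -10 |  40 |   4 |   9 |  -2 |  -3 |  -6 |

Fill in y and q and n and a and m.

Rows 1 and 2 both sum to 78, so that's the common total.
Row 3 has -1 + 2 + 14 + 24 + 6 + 20 − 8 = 57; the blank must be 78 − 57 = 21.
Column 1 has 14 − 1 + 21 − 3 + 9 − 4 + 46 = 82; the blank must be 78 − 82 = -4.
Row 4 has -4 + 10 + 14 − 5 − 4 − 4 + 53 = 60; the blank must be 78 − 60 = 18.
Column 7 has 7 + 14 + 20 + 18 + 1 + 10 − 3 = 67; the blank must be 78 − 67 = 11.
Row 6 has 9 + 17 + 6 + 8 + 13 + 11 + 6 = 70; the blank must be 78 − 70 = 8.

y = 21, q = -4, n = 18, a = 11, m = 8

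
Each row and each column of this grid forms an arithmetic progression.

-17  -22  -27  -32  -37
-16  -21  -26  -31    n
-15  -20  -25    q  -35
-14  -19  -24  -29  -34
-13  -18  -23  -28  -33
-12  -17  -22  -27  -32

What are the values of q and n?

Along each row the entries change by -5 per step; down each column they change by 1.
Row 3: from -15 at column 1, stepping by -5 to column 4 gives -30.
Row 2: from -16 at column 1, stepping by -5 to column 5 gives -36.

q = -30, n = -36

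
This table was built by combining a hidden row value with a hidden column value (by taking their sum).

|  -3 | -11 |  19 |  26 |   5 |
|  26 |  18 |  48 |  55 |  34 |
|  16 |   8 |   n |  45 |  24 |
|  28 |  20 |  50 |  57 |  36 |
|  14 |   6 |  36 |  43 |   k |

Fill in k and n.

k = 22, n = 38

The difference between any two rows is the same in every column — this is an addition table with the headers hidden.
Row 5 minus row 1 is 43 − 26 = 17, so its entry in column 5 is 5 + 17 = 22.
Row 3 minus row 1 is 45 − 26 = 19, so its entry in column 3 is 19 + 19 = 38.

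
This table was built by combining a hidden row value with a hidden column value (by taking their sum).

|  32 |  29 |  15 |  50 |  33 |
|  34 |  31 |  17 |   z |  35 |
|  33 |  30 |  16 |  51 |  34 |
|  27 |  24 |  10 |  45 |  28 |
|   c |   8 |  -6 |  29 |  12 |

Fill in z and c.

The difference between any two rows is the same in every column — this is an addition table with the headers hidden.
Row 2 minus row 1 is 35 − 33 = 2, so its entry in column 4 is 50 + 2 = 52.
Row 5 minus row 1 is 12 − 33 = -21, so its entry in column 1 is 32 + (-21) = 11.

z = 52, c = 11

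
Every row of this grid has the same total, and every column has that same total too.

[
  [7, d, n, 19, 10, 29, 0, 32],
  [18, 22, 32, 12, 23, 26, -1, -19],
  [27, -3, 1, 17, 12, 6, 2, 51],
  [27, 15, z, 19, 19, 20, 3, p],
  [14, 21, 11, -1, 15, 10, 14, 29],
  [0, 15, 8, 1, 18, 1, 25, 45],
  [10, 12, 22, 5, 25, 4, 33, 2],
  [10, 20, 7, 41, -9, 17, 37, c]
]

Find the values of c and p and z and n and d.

Rows 2 and 3 both sum to 113, so that's the common total.
Column 2 has 22 − 3 + 15 + 21 + 15 + 12 + 20 = 102; the blank must be 113 − 102 = 11.
Row 8 has 10 + 20 + 7 + 41 − 9 + 17 + 37 = 123; the blank must be 113 − 123 = -10.
Column 8 has 32 − 19 + 51 + 29 + 45 + 2 − 10 = 130; the blank must be 113 − 130 = -17.
Row 1 has 7 + 11 + 19 + 10 + 29 + 0 + 32 = 108; the blank must be 113 − 108 = 5.
Row 4 has 27 + 15 + 19 + 19 + 20 + 3 − 17 = 86; the blank must be 113 − 86 = 27.

c = -10, p = -17, z = 27, n = 5, d = 11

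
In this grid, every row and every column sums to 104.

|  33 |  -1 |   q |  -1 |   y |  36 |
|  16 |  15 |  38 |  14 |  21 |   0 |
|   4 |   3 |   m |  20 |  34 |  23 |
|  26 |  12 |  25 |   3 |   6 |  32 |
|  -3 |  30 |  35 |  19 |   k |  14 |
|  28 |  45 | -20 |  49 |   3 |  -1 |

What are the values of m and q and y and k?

m = 20, q = 6, y = 31, k = 9

Row 5 has -3 + 30 + 35 + 19 + 14 = 95; the blank must be 104 − 95 = 9.
Column 5 has 21 + 34 + 6 + 9 + 3 = 73; the blank must be 104 − 73 = 31.
Row 1 has 33 − 1 − 1 + 31 + 36 = 98; the blank must be 104 − 98 = 6.
Row 3 has 4 + 3 + 20 + 34 + 23 = 84; the blank must be 104 − 84 = 20.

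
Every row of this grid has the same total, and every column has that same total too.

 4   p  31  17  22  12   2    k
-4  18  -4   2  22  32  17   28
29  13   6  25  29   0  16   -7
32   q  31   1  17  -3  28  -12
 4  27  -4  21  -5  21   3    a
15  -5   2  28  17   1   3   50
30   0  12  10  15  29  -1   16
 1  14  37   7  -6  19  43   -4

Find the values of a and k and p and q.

a = 44, k = -4, p = 27, q = 17

Rows 2 and 3 both sum to 111, so that's the common total.
Row 5 has 4 + 27 − 4 + 21 − 5 + 21 + 3 = 67; the blank must be 111 − 67 = 44.
Column 8 has 28 − 7 − 12 + 44 + 50 + 16 − 4 = 115; the blank must be 111 − 115 = -4.
Row 1 has 4 + 31 + 17 + 22 + 12 + 2 − 4 = 84; the blank must be 111 − 84 = 27.
Row 4 has 32 + 31 + 1 + 17 − 3 + 28 − 12 = 94; the blank must be 111 − 94 = 17.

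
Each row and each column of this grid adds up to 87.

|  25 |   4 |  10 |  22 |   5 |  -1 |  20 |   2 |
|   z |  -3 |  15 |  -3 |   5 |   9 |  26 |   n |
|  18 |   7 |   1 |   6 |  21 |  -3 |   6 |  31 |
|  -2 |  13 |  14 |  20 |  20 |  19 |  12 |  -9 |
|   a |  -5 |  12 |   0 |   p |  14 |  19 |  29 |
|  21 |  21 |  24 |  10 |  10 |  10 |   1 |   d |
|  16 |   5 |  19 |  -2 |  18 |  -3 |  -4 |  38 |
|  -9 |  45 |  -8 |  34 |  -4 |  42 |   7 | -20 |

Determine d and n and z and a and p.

The known cells in column 5 total 75, leaving 87 − 75 = 12 for the blank.
The known cells in row 5 total 81, leaving 87 − 81 = 6 for the blank.
The known cells in row 6 total 97, leaving 87 − 97 = -10 for the blank.
The known cells in column 8 total 61, leaving 87 − 61 = 26 for the blank.
The known cells in row 2 total 75, leaving 87 − 75 = 12 for the blank.

d = -10, n = 26, z = 12, a = 6, p = 12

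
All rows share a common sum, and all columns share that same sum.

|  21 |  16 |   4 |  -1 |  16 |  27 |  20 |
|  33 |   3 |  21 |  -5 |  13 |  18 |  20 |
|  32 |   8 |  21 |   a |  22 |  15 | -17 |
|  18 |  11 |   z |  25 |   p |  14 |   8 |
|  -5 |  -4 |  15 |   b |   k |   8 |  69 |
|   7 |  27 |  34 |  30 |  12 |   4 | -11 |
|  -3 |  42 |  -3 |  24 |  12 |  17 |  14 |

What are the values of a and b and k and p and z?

Rows 1 and 2 both sum to 103, so that's the common total.
The known cells in row 3 total 81, leaving 103 − 81 = 22 for the blank.
The known cells in column 4 total 95, leaving 103 − 95 = 8 for the blank.
The known cells in row 5 total 91, leaving 103 − 91 = 12 for the blank.
The known cells in column 5 total 87, leaving 103 − 87 = 16 for the blank.
The known cells in row 4 total 92, leaving 103 − 92 = 11 for the blank.

a = 22, b = 8, k = 12, p = 16, z = 11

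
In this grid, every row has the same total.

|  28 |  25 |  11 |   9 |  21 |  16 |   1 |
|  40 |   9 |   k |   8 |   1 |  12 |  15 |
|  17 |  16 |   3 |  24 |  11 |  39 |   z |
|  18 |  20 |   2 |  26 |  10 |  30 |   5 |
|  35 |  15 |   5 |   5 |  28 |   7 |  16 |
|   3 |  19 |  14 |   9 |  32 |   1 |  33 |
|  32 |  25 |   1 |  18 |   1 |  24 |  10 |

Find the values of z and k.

Row 4 sums to 111 and so does row 7; that's the common total.
In row 3 the known cells total 110, leaving 111 − 110 = 1.
In row 2 the known cells total 85, leaving 111 − 85 = 26.

z = 1, k = 26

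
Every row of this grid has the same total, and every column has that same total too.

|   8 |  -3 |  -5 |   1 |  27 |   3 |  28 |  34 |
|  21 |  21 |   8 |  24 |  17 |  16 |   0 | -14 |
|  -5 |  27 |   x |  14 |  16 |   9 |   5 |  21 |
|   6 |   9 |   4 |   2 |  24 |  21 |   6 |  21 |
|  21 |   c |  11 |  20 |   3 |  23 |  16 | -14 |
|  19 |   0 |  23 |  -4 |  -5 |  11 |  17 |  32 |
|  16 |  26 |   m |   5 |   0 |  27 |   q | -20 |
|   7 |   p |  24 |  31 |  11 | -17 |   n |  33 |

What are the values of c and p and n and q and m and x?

Rows 1 and 2 both sum to 93, so that's the common total.
Row 3: -5 + 27 + 14 + 16 + 9 + 5 + 21 = 87, so its missing entry is 93 − 87 = 6.
Column 3: -5 + 8 + 6 + 4 + 11 + 23 + 24 = 71, so its missing entry is 93 − 71 = 22.
Row 7: 16 + 26 + 22 + 5 + 0 + 27 − 20 = 76, so its missing entry is 93 − 76 = 17.
Column 7: 28 + 0 + 5 + 6 + 16 + 17 + 17 = 89, so its missing entry is 93 − 89 = 4.
Row 8: 7 + 24 + 31 + 11 − 17 + 4 + 33 = 93, so its missing entry is 93 − 93 = 0.
Row 5: 21 + 11 + 20 + 3 + 23 + 16 − 14 = 80, so its missing entry is 93 − 80 = 13.

c = 13, p = 0, n = 4, q = 17, m = 22, x = 6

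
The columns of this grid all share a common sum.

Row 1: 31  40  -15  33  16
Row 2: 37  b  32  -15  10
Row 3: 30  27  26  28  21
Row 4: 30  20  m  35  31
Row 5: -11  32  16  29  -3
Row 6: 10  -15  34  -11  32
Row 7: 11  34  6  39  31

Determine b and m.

Column 1 sums to 138 and so does column 5; that's the common total.
In column 2 the known cells total 138, leaving 138 − 138 = 0.
In column 3 the known cells total 99, leaving 138 − 99 = 39.

b = 0, m = 39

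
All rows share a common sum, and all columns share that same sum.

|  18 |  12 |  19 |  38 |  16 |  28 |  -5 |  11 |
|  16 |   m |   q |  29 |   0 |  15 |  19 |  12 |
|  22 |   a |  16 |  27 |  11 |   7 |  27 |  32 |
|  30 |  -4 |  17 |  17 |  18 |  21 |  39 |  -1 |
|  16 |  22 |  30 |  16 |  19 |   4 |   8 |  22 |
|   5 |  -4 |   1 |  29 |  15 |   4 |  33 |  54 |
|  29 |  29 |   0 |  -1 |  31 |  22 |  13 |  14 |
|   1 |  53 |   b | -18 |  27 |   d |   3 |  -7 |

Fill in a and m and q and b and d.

Rows 1 and 4 both sum to 137, so that's the common total.
Row 3: 22 + 16 + 27 + 11 + 7 + 27 + 32 = 142, so its missing entry is 137 − 142 = -5.
Column 2: 12 − 5 − 4 + 22 − 4 + 29 + 53 = 103, so its missing entry is 137 − 103 = 34.
Row 2: 16 + 34 + 29 + 0 + 15 + 19 + 12 = 125, so its missing entry is 137 − 125 = 12.
Column 3: 19 + 12 + 16 + 17 + 30 + 1 + 0 = 95, so its missing entry is 137 − 95 = 42.
Row 8: 1 + 53 + 42 − 18 + 27 + 3 − 7 = 101, so its missing entry is 137 − 101 = 36.

a = -5, m = 34, q = 12, b = 42, d = 36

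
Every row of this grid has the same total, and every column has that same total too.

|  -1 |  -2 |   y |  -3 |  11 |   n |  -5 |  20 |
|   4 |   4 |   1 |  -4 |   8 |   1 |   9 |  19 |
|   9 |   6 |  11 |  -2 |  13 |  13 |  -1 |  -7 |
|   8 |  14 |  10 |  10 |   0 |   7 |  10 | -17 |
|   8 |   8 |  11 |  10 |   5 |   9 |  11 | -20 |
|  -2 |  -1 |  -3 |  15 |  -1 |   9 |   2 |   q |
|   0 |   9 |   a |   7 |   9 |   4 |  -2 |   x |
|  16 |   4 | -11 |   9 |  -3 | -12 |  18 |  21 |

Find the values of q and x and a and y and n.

Rows 2 and 3 both sum to 42, so that's the common total.
The known cells in row 6 total 19, leaving 42 − 19 = 23 for the blank.
The known cells in column 8 total 39, leaving 42 − 39 = 3 for the blank.
The known cells in row 7 total 30, leaving 42 − 30 = 12 for the blank.
The known cells in column 3 total 31, leaving 42 − 31 = 11 for the blank.
The known cells in row 1 total 31, leaving 42 − 31 = 11 for the blank.

q = 23, x = 3, a = 12, y = 11, n = 11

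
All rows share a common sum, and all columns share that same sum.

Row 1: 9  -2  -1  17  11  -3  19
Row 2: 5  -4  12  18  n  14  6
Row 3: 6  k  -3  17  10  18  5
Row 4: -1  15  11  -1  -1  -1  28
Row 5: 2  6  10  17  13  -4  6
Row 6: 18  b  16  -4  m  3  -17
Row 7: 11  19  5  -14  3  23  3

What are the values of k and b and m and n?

Rows 1 and 4 both sum to 50, so that's the common total.
Row 3: 6 − 3 + 17 + 10 + 18 + 5 = 53, so its missing entry is 50 − 53 = -3.
Column 2: -2 − 4 − 3 + 15 + 6 + 19 = 31, so its missing entry is 50 − 31 = 19.
Row 6: 18 + 19 + 16 − 4 + 3 − 17 = 35, so its missing entry is 50 − 35 = 15.
Row 2: 5 − 4 + 12 + 18 + 14 + 6 = 51, so its missing entry is 50 − 51 = -1.

k = -3, b = 19, m = 15, n = -1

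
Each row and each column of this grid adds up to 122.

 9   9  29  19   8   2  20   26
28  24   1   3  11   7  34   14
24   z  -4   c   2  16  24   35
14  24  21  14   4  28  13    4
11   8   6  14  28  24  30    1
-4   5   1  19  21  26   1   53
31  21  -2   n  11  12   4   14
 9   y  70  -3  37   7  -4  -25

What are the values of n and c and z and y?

n = 31, c = 25, z = 0, y = 31

The known cells in row 7 total 91, leaving 122 − 91 = 31 for the blank.
The known cells in column 4 total 97, leaving 122 − 97 = 25 for the blank.
The known cells in row 8 total 91, leaving 122 − 91 = 31 for the blank.
The known cells in row 3 total 122, leaving 122 − 122 = 0 for the blank.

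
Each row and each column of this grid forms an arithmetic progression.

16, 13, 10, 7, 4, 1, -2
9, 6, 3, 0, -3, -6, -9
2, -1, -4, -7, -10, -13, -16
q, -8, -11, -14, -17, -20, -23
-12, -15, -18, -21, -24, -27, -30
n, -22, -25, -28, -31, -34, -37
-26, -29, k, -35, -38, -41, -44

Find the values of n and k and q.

Along each row the entries change by -3 per step; down each column they change by -7.
Row 6: from -22 at column 2, stepping by -3 to column 1 gives -19.
Row 7: from -26 at column 1, stepping by -3 to column 3 gives -32.
Row 4: from -8 at column 2, stepping by -3 to column 1 gives -5.

n = -19, k = -32, q = -5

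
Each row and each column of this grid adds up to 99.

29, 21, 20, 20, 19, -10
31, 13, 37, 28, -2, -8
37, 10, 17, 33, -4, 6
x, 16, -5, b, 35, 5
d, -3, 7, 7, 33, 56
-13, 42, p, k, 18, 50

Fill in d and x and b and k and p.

d = -1, x = 16, b = 32, k = -21, p = 23

Row 5: -3 + 7 + 7 + 33 + 56 = 100, so its missing entry is 99 − 100 = -1.
Column 1: 29 + 31 + 37 − 1 − 13 = 83, so its missing entry is 99 − 83 = 16.
Row 4: 16 + 16 − 5 + 35 + 5 = 67, so its missing entry is 99 − 67 = 32.
Column 4: 20 + 28 + 33 + 32 + 7 = 120, so its missing entry is 99 − 120 = -21.
Row 6: -13 + 42 − 21 + 18 + 50 = 76, so its missing entry is 99 − 76 = 23.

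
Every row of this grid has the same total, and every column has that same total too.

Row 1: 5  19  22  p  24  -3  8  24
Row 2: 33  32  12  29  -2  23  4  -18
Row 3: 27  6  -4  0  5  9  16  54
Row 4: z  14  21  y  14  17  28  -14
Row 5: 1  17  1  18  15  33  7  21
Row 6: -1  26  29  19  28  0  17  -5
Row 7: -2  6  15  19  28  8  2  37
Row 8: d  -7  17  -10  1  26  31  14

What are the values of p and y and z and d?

p = 14, y = 24, z = 9, d = 41

Rows 2 and 3 both sum to 113, so that's the common total.
Row 1 has 5 + 19 + 22 + 24 − 3 + 8 + 24 = 99; the blank must be 113 − 99 = 14.
Column 4 has 14 + 29 + 0 + 18 + 19 + 19 − 10 = 89; the blank must be 113 − 89 = 24.
Row 8 has -7 + 17 − 10 + 1 + 26 + 31 + 14 = 72; the blank must be 113 − 72 = 41.
Row 4 has 14 + 21 + 24 + 14 + 17 + 28 − 14 = 104; the blank must be 113 − 104 = 9.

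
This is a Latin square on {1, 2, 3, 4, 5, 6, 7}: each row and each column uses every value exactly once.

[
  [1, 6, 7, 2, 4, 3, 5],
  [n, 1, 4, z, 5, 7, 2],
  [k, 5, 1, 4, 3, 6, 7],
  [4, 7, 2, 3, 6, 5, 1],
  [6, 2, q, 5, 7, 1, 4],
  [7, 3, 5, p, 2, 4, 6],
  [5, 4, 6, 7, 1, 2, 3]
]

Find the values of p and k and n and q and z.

p = 1, k = 2, n = 3, q = 3, z = 6

At (row 3, col 1): row 3 already has {1, 3, 4, 5, 6, 7}, so the value is 2.
For row 5, column 3: row 5 already has {1, 2, 4, 5, 6, 7}; that leaves 3.
For row 2, column 1: column 1 already has {1, 2, 4, 5, 6, 7}; that leaves 3.
For row 6, column 4: row 6 already has {2, 3, 4, 5, 6, 7}; that leaves 1.
Cell (2,4): row 2 already has {1, 2, 3, 4, 5, 7} → 6.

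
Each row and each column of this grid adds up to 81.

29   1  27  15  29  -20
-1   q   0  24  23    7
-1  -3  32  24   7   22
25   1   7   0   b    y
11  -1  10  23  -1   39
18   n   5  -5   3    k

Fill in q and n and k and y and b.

Column 5 has 29 + 23 + 7 − 1 + 3 = 61; the blank must be 81 − 61 = 20.
Row 2 has -1 + 0 + 24 + 23 + 7 = 53; the blank must be 81 − 53 = 28.
Column 2 has 1 + 28 − 3 + 1 − 1 = 26; the blank must be 81 − 26 = 55.
Row 6 has 18 + 55 + 5 − 5 + 3 = 76; the blank must be 81 − 76 = 5.
Row 4 has 25 + 1 + 7 + 0 + 20 = 53; the blank must be 81 − 53 = 28.

q = 28, n = 55, k = 5, y = 28, b = 20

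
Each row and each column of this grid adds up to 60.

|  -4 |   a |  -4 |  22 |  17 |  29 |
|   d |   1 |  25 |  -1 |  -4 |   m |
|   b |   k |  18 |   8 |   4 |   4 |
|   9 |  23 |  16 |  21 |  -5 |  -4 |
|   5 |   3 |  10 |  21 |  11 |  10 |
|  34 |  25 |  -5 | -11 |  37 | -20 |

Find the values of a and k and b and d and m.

Row 1: -4 − 4 + 22 + 17 + 29 = 60, so its missing entry is 60 − 60 = 0.
Column 2: 0 + 1 + 23 + 3 + 25 = 52, so its missing entry is 60 − 52 = 8.
Column 6: 29 + 4 − 4 + 10 − 20 = 19, so its missing entry is 60 − 19 = 41.
Row 3: 8 + 18 + 8 + 4 + 4 = 42, so its missing entry is 60 − 42 = 18.
Row 2: 1 + 25 − 1 − 4 + 41 = 62, so its missing entry is 60 − 62 = -2.

a = 0, k = 8, b = 18, d = -2, m = 41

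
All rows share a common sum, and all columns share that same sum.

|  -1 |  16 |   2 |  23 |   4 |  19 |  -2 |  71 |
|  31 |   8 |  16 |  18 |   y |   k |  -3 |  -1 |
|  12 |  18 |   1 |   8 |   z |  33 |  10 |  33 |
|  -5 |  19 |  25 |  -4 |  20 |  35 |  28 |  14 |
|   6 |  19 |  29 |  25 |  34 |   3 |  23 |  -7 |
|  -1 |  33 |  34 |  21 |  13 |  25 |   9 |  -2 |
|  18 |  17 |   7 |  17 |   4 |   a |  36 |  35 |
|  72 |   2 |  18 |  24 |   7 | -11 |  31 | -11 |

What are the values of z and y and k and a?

z = 17, y = 33, k = 30, a = -2

Rows 1 and 4 both sum to 132, so that's the common total.
The known cells in row 3 total 115, leaving 132 − 115 = 17 for the blank.
The known cells in row 7 total 134, leaving 132 − 134 = -2 for the blank.
The known cells in column 5 total 99, leaving 132 − 99 = 33 for the blank.
The known cells in row 2 total 102, leaving 132 − 102 = 30 for the blank.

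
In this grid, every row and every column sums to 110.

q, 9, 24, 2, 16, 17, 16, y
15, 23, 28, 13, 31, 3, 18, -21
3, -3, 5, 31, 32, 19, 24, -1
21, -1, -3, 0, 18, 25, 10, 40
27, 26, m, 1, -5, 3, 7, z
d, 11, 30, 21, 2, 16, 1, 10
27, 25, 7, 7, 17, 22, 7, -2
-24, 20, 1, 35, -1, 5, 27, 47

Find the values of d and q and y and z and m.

Column 3: 24 + 28 + 5 − 3 + 30 + 7 + 1 = 92, so its missing entry is 110 − 92 = 18.
Row 6: 11 + 30 + 21 + 2 + 16 + 1 + 10 = 91, so its missing entry is 110 − 91 = 19.
Column 1: 15 + 3 + 21 + 27 + 19 + 27 − 24 = 88, so its missing entry is 110 − 88 = 22.
Row 1: 22 + 9 + 24 + 2 + 16 + 17 + 16 = 106, so its missing entry is 110 − 106 = 4.
Row 5: 27 + 26 + 18 + 1 − 5 + 3 + 7 = 77, so its missing entry is 110 − 77 = 33.

d = 19, q = 22, y = 4, z = 33, m = 18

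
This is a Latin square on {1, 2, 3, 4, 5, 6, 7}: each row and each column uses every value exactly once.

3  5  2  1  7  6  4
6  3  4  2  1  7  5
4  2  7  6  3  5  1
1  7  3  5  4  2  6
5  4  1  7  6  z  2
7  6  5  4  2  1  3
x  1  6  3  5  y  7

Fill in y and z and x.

y = 4, z = 3, x = 2

Cell (5,6): row 5 already has {1, 2, 4, 5, 6, 7} → 3.
For row 7, column 6: column 6 already has {1, 2, 3, 5, 6, 7}; that leaves 4.
At (row 7, col 1): row 7 already has {1, 3, 4, 5, 6, 7}, so the value is 2.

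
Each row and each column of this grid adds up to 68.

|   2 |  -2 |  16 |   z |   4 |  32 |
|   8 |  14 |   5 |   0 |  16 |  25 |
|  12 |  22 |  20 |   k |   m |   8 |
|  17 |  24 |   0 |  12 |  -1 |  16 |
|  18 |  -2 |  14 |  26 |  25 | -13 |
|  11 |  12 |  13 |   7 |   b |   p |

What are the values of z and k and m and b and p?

z = 16, k = 7, m = -1, b = 25, p = 0

Column 6: 32 + 25 + 8 + 16 − 13 = 68, so its missing entry is 68 − 68 = 0.
Row 6: 11 + 12 + 13 + 7 + 0 = 43, so its missing entry is 68 − 43 = 25.
Column 5: 4 + 16 − 1 + 25 + 25 = 69, so its missing entry is 68 − 69 = -1.
Row 1: 2 − 2 + 16 + 4 + 32 = 52, so its missing entry is 68 − 52 = 16.
Row 3: 12 + 22 + 20 − 1 + 8 = 61, so its missing entry is 68 − 61 = 7.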